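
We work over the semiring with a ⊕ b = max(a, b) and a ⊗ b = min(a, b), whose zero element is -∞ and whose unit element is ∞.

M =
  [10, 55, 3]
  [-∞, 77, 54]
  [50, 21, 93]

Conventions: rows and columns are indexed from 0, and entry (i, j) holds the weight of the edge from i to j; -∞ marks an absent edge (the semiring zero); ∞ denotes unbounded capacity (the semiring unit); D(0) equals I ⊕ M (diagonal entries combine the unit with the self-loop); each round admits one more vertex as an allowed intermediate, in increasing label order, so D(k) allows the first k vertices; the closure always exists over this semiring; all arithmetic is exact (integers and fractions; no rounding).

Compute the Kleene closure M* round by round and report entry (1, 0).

D(0):
  [∞, 55, 3]
  [-∞, ∞, 54]
  [50, 21, ∞]
D(1):
  [∞, 55, 3]
  [-∞, ∞, 54]
  [50, 50, ∞]
D(2):
  [∞, 55, 54]
  [-∞, ∞, 54]
  [50, 50, ∞]
D(3):
  [∞, 55, 54]
  [50, ∞, 54]
  [50, 50, ∞]
Answer: M*[1][0] = 50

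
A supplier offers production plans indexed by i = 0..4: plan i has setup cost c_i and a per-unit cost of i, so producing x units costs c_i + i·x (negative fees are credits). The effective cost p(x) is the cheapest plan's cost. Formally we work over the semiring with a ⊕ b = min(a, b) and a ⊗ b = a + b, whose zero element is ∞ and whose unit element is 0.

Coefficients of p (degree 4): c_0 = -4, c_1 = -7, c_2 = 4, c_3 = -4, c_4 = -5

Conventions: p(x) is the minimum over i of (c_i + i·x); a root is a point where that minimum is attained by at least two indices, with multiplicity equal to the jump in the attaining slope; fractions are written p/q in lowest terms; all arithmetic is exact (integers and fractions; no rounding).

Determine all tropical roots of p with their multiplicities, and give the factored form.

hull edge (i=0, c=-4) to (i=1, c=-7): slope -3, span 1
hull edge (i=1, c=-7) to (i=4, c=-5): slope 2/3, span 3
Factored form: p(x) = -5 ⊗ (x ⊕ (-2/3)) ⊗ (x ⊕ (-2/3)) ⊗ (x ⊕ (-2/3)) ⊗ (x ⊕ 3)
Answer: roots = -2/3 (mult 3), 3 (mult 1)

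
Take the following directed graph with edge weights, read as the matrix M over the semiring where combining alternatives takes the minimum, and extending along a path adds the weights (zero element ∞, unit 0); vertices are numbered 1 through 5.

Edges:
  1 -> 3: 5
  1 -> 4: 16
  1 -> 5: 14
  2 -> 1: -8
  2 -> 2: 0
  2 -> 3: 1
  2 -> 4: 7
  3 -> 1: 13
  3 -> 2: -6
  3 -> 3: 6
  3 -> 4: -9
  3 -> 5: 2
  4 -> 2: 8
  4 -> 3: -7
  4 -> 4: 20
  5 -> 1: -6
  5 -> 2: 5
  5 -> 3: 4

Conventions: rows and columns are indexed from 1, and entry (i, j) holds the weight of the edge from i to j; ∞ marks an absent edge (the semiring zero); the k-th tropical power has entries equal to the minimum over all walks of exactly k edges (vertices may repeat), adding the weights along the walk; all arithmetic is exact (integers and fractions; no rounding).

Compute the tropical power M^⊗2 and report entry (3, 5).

M^⊗2:
  [8, -1, 9, -4, 7]
  [-8, -5, -3, -8, 3]
  [-14, -6, -16, -3, 8]
  [0, -13, -1, -16, -5]
  [-3, -2, -1, -5, 6]
Key observation: the optimum is the walk 3->3->5, with weight 6 + 2 = 8.
Optimal value attained by: walk 3->3->5.
Answer: (M^⊗2)[3][5] = 8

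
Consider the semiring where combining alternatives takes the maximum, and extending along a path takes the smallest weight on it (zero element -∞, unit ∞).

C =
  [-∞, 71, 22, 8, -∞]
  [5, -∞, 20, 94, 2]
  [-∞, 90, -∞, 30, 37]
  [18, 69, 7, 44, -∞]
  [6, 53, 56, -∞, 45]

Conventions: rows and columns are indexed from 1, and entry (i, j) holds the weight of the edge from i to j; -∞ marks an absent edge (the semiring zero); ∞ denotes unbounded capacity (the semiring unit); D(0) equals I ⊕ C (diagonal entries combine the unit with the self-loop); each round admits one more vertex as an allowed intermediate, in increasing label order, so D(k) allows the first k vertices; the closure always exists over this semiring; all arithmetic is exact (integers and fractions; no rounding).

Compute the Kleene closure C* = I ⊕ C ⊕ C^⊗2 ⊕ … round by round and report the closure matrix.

D(0):
  [∞, 71, 22, 8, -∞]
  [5, ∞, 20, 94, 2]
  [-∞, 90, ∞, 30, 37]
  [18, 69, 7, ∞, -∞]
  [6, 53, 56, -∞, ∞]
D(1):
  [∞, 71, 22, 8, -∞]
  [5, ∞, 20, 94, 2]
  [-∞, 90, ∞, 30, 37]
  [18, 69, 18, ∞, -∞]
  [6, 53, 56, 6, ∞]
D(2):
  [∞, 71, 22, 71, 2]
  [5, ∞, 20, 94, 2]
  [5, 90, ∞, 90, 37]
  [18, 69, 20, ∞, 2]
  [6, 53, 56, 53, ∞]
D(3):
  [∞, 71, 22, 71, 22]
  [5, ∞, 20, 94, 20]
  [5, 90, ∞, 90, 37]
  [18, 69, 20, ∞, 20]
  [6, 56, 56, 56, ∞]
D(4):
  [∞, 71, 22, 71, 22]
  [18, ∞, 20, 94, 20]
  [18, 90, ∞, 90, 37]
  [18, 69, 20, ∞, 20]
  [18, 56, 56, 56, ∞]
D(5):
  [∞, 71, 22, 71, 22]
  [18, ∞, 20, 94, 20]
  [18, 90, ∞, 90, 37]
  [18, 69, 20, ∞, 20]
  [18, 56, 56, 56, ∞]
Answer: C* = [[∞, 71, 22, 71, 22], [18, ∞, 20, 94, 20], [18, 90, ∞, 90, 37], [18, 69, 20, ∞, 20], [18, 56, 56, 56, ∞]]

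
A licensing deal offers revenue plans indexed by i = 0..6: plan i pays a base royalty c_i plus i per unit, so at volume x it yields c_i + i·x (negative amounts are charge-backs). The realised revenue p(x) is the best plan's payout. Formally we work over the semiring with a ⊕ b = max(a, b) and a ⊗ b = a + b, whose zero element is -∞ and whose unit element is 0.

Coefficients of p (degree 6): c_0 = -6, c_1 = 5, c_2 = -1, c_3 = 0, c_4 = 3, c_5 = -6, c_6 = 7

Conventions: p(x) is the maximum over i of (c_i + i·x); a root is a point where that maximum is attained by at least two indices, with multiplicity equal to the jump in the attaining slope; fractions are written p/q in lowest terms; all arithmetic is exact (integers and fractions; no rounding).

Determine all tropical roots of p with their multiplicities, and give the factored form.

hull edge (i=0, c=-6) to (i=1, c=5): slope 11, span 1
hull edge (i=1, c=5) to (i=6, c=7): slope 2/5, span 5
Factored form: p(x) = 7 ⊗ (x ⊕ (-11)) ⊗ (x ⊕ (-2/5)) ⊗ (x ⊕ (-2/5)) ⊗ (x ⊕ (-2/5)) ⊗ (x ⊕ (-2/5)) ⊗ (x ⊕ (-2/5))
Answer: roots = -11 (mult 1), -2/5 (mult 5)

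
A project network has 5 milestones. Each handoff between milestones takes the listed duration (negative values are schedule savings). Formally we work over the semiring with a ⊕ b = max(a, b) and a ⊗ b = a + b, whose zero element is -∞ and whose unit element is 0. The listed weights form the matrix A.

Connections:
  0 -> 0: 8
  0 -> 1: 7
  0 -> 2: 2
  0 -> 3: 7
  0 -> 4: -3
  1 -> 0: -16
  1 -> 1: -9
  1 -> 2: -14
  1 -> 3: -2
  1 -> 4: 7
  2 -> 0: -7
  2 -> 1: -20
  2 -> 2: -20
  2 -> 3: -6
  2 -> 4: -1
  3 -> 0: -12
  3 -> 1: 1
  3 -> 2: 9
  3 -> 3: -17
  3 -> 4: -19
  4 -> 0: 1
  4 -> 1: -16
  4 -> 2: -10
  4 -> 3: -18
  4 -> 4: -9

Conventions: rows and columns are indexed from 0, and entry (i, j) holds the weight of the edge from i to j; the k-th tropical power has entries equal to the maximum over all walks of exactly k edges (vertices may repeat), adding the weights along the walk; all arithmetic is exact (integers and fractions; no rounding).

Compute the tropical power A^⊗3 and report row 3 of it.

A^⊗2:
  [16, 15, 16, 15, 14]
  [8, -1, 7, -9, -2]
  [1, 0, 3, 0, -10]
  [2, -5, -8, 3, 8]
  [9, 8, 3, 8, -2]
A^⊗3:
  [24, 23, 24, 23, 22]
  [16, 15, 10, 15, 6]
  [9, 8, 9, 8, 7]
  [10, 9, 12, 9, 2]
  [17, 16, 17, 16, 15]
Answer: row 3 of A^⊗3 = [10, 9, 12, 9, 2]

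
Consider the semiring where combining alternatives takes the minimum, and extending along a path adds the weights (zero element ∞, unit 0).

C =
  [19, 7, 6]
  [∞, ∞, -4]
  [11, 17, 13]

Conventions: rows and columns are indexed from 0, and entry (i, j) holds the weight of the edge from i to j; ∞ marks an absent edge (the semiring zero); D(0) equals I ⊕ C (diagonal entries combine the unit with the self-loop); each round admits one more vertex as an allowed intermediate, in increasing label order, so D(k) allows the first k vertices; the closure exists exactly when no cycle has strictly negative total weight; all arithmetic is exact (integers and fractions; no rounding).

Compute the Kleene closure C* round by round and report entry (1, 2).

D(0):
  [0, 7, 6]
  [∞, 0, -4]
  [11, 17, 0]
D(1):
  [0, 7, 6]
  [∞, 0, -4]
  [11, 17, 0]
D(2):
  [0, 7, 3]
  [∞, 0, -4]
  [11, 17, 0]
D(3):
  [0, 7, 3]
  [7, 0, -4]
  [11, 17, 0]
Answer: C*[1][2] = -4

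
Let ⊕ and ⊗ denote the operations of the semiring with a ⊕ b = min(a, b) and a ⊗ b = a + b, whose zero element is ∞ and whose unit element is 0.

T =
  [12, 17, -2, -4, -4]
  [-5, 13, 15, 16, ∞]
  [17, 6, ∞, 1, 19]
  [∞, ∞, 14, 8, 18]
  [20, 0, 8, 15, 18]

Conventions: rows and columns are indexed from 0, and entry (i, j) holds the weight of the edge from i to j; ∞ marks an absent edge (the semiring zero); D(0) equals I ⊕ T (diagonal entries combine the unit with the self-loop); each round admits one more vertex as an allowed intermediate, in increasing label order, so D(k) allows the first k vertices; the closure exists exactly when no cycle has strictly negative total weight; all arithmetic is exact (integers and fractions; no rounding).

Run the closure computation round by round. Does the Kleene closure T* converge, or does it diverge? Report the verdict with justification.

D(0):
  [0, 17, -2, -4, -4]
  [-5, 0, 15, 16, ∞]
  [17, 6, 0, 1, 19]
  [∞, ∞, 14, 0, 18]
  [20, 0, 8, 15, 0]
D(1):
  [0, 17, -2, -4, -4]
  [-5, 0, -7, -9, -9]
  [17, 6, 0, 1, 13]
  [∞, ∞, 14, 0, 18]
  [20, 0, 8, 15, 0]
Detection: at round 2, diagonal entry (2, 2) turns strictly negative.
Key observation: the cycle 2->1->0->2 has total weight 6 + (-5) + (-2), which is strictly negative.
Answer: DIVERGES — negative cycle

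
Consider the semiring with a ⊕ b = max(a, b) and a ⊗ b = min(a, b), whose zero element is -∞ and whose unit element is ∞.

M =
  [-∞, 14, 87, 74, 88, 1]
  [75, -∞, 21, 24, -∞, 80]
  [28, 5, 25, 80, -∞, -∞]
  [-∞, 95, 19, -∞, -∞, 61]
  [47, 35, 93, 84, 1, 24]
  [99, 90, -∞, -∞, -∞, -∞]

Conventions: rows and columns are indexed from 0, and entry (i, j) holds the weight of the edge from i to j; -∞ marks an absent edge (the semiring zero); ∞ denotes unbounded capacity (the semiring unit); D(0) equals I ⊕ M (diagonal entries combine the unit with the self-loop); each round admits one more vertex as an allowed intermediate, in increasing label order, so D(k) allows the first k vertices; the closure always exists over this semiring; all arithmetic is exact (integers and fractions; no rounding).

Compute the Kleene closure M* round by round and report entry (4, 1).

D(0):
  [∞, 14, 87, 74, 88, 1]
  [75, ∞, 21, 24, -∞, 80]
  [28, 5, ∞, 80, -∞, -∞]
  [-∞, 95, 19, ∞, -∞, 61]
  [47, 35, 93, 84, ∞, 24]
  [99, 90, -∞, -∞, -∞, ∞]
D(1):
  [∞, 14, 87, 74, 88, 1]
  [75, ∞, 75, 74, 75, 80]
  [28, 14, ∞, 80, 28, 1]
  [-∞, 95, 19, ∞, -∞, 61]
  [47, 35, 93, 84, ∞, 24]
  [99, 90, 87, 74, 88, ∞]
D(2):
  [∞, 14, 87, 74, 88, 14]
  [75, ∞, 75, 74, 75, 80]
  [28, 14, ∞, 80, 28, 14]
  [75, 95, 75, ∞, 75, 80]
  [47, 35, 93, 84, ∞, 35]
  [99, 90, 87, 74, 88, ∞]
D(3):
  [∞, 14, 87, 80, 88, 14]
  [75, ∞, 75, 75, 75, 80]
  [28, 14, ∞, 80, 28, 14]
  [75, 95, 75, ∞, 75, 80]
  [47, 35, 93, 84, ∞, 35]
  [99, 90, 87, 80, 88, ∞]
D(4):
  [∞, 80, 87, 80, 88, 80]
  [75, ∞, 75, 75, 75, 80]
  [75, 80, ∞, 80, 75, 80]
  [75, 95, 75, ∞, 75, 80]
  [75, 84, 93, 84, ∞, 80]
  [99, 90, 87, 80, 88, ∞]
D(5):
  [∞, 84, 88, 84, 88, 80]
  [75, ∞, 75, 75, 75, 80]
  [75, 80, ∞, 80, 75, 80]
  [75, 95, 75, ∞, 75, 80]
  [75, 84, 93, 84, ∞, 80]
  [99, 90, 88, 84, 88, ∞]
D(6):
  [∞, 84, 88, 84, 88, 80]
  [80, ∞, 80, 80, 80, 80]
  [80, 80, ∞, 80, 80, 80]
  [80, 95, 80, ∞, 80, 80]
  [80, 84, 93, 84, ∞, 80]
  [99, 90, 88, 84, 88, ∞]
Answer: M*[4][1] = 84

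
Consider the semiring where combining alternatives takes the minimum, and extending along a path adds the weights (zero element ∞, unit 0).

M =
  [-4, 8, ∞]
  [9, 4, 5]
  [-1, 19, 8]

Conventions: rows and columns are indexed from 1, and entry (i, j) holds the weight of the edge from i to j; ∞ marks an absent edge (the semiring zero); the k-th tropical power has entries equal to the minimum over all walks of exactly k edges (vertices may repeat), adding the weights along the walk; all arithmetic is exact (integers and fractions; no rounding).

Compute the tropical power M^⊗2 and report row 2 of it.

M^⊗2:
  [-8, 4, 13]
  [4, 8, 9]
  [-5, 7, 16]
Answer: row 2 of M^⊗2 = [4, 8, 9]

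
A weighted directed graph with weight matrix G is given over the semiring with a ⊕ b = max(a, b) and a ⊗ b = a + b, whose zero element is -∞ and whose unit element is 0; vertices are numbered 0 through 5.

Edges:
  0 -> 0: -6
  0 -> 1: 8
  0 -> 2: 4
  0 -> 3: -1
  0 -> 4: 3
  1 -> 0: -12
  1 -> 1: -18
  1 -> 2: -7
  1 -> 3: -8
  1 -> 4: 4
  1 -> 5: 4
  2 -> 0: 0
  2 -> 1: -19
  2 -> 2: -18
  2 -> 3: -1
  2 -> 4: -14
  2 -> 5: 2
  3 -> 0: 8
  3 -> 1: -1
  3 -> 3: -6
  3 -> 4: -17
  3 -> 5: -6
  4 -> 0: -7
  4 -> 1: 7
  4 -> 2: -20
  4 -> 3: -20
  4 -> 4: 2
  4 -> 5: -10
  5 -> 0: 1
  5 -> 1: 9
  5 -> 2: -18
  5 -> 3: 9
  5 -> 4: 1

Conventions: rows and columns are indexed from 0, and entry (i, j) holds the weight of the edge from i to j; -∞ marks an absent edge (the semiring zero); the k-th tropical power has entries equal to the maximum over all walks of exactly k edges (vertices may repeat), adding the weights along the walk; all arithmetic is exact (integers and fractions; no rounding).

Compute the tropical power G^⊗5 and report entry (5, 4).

G^⊗2:
  [7, 10, 1, 3, 12, 12]
  [5, 13, -8, 13, 6, -5]
  [7, 11, 4, 11, 3, -7]
  [2, 16, 12, 7, 11, 3]
  [-5, 9, 0, -1, 11, 11]
  [17, 9, 5, 3, 13, 13]
G^⊗3:
  [13, 21, 11, 21, 14, 14]
  [21, 13, 9, 7, 17, 17]
  [19, 15, 11, 6, 15, 15]
  [15, 18, 9, 12, 20, 20]
  [12, 20, 2, 20, 13, 13]
  [14, 25, 21, 22, 20, 13]
G^⊗4:
  [29, 23, 17, 23, 25, 25]
  [18, 29, 25, 26, 24, 17]
  [16, 27, 23, 24, 22, 19]
  [21, 29, 19, 29, 22, 22]
  [28, 22, 16, 22, 24, 24]
  [30, 27, 18, 22, 29, 29]
G^⊗5:
  [31, 37, 33, 34, 32, 27]
  [34, 31, 22, 26, 33, 33]
  [32, 29, 20, 28, 31, 31]
  [37, 31, 25, 31, 33, 33]
  [30, 36, 32, 33, 31, 26]
  [30, 38, 34, 38, 33, 31]
Key observation: the optimum is the walk 5->1->5->3->0->4, with weight 9 + 4 + 9 + 8 + 3 = 33.
Optimal value attained by: walk 5->1->5->3->0->4.
Answer: (G^⊗5)[5][4] = 33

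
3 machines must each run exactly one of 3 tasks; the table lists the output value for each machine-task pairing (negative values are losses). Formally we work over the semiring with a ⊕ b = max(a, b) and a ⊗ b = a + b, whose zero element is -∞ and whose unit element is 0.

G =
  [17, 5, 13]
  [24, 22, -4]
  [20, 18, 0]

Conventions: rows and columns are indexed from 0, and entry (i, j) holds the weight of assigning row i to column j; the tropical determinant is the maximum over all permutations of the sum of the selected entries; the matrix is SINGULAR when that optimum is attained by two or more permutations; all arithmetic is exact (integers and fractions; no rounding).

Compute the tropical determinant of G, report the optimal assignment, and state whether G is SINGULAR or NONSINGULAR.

σ = (0, 1, 2): 17 + 22 + 0 = 39
σ = (0, 2, 1): 17 + (-4) + 18 = 31
σ = (1, 0, 2): 5 + 24 + 0 = 29
σ = (1, 2, 0): 5 + (-4) + 20 = 21
σ = (2, 0, 1): 13 + 24 + 18 = 55
σ = (2, 1, 0): 13 + 22 + 20 = 55
Optimal value attained by: σ = (2, 0, 1).
Answer: det⊕(G) = 55; verdict: SINGULAR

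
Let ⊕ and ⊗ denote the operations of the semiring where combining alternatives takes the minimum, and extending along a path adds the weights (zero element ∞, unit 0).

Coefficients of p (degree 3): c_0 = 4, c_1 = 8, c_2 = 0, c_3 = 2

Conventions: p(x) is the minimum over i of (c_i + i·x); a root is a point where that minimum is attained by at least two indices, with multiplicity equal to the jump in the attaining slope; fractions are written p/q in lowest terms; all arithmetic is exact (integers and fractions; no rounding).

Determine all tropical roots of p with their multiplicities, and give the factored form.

hull edge (i=0, c=4) to (i=2, c=0): slope -2, span 2
hull edge (i=2, c=0) to (i=3, c=2): slope 2, span 1
Factored form: p(x) = 2 ⊗ (x ⊕ (-2)) ⊗ (x ⊕ 2) ⊗ (x ⊕ 2)
Answer: roots = -2 (mult 1), 2 (mult 2)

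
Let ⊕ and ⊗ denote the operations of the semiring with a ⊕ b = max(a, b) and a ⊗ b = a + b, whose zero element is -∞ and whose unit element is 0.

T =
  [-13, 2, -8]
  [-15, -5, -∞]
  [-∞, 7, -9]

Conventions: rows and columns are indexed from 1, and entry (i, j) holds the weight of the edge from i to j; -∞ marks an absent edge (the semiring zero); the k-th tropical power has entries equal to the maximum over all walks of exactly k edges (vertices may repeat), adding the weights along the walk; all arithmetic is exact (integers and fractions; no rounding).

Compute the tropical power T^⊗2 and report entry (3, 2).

T^⊗2:
  [-13, -1, -17]
  [-20, -10, -23]
  [-8, 2, -18]
Key observation: the optimum is the walk 3->2->2, with weight 7 + (-5) = 2.
Optimal value attained by: walk 3->2->2.
Answer: (T^⊗2)[3][2] = 2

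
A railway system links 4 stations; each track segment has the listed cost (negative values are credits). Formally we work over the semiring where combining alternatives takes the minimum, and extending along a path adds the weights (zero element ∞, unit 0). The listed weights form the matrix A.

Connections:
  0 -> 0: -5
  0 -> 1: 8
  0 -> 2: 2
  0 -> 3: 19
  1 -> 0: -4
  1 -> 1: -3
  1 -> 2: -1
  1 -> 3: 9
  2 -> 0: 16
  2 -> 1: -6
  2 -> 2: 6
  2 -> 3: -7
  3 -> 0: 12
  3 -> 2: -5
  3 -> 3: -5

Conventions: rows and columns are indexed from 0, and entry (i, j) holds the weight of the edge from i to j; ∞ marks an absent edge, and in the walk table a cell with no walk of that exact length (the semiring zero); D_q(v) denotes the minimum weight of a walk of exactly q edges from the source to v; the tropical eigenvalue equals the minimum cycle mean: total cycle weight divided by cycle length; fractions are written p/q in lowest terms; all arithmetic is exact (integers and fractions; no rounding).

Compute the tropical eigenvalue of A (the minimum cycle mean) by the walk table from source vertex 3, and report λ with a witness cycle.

q=0: [∞, ∞, ∞, 0]
q=1: [12, ∞, -5, -5]
q=2: [7, -11, -10, -12]
q=3: [-15, -16, -17, -17]
q=4: [-20, -23, -22, -24]
Optimal cycle mean attained by: cycle 2->3->2, total (-7) + (-5), length 2.
Answer: λ = -6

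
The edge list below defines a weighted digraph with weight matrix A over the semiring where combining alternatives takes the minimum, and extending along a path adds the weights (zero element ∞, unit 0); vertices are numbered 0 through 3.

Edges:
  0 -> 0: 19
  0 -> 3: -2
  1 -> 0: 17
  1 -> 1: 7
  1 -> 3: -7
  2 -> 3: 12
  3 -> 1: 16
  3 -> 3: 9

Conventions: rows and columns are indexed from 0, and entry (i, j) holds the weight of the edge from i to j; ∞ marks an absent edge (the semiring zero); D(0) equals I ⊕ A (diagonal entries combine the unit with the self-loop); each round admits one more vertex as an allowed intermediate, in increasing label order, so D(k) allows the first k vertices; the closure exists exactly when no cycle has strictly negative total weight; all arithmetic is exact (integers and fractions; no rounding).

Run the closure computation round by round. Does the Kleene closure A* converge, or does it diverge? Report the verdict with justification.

D(0):
  [0, ∞, ∞, -2]
  [17, 0, ∞, -7]
  [∞, ∞, 0, 12]
  [∞, 16, ∞, 0]
D(1):
  [0, ∞, ∞, -2]
  [17, 0, ∞, -7]
  [∞, ∞, 0, 12]
  [∞, 16, ∞, 0]
D(2):
  [0, ∞, ∞, -2]
  [17, 0, ∞, -7]
  [∞, ∞, 0, 12]
  [33, 16, ∞, 0]
D(3):
  [0, ∞, ∞, -2]
  [17, 0, ∞, -7]
  [∞, ∞, 0, 12]
  [33, 16, ∞, 0]
D(4):
  [0, 14, ∞, -2]
  [17, 0, ∞, -7]
  [45, 28, 0, 12]
  [33, 16, ∞, 0]
Key observation: every diagonal entry stays at the unit through all rounds, so no improving cycle exists.
Answer: CONVERGES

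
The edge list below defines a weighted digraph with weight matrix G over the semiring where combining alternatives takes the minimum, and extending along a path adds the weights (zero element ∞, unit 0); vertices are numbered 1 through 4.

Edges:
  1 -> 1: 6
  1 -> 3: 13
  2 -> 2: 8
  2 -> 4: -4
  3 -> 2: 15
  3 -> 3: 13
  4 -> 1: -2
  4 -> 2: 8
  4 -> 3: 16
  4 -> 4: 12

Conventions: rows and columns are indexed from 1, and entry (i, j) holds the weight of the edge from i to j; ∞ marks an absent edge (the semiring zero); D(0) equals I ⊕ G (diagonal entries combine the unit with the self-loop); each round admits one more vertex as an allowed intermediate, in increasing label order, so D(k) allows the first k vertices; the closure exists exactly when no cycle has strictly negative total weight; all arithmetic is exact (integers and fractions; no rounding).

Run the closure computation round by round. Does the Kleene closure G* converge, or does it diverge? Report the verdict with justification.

D(0):
  [0, ∞, 13, ∞]
  [∞, 0, ∞, -4]
  [∞, 15, 0, ∞]
  [-2, 8, 16, 0]
D(1):
  [0, ∞, 13, ∞]
  [∞, 0, ∞, -4]
  [∞, 15, 0, ∞]
  [-2, 8, 11, 0]
D(2):
  [0, ∞, 13, ∞]
  [∞, 0, ∞, -4]
  [∞, 15, 0, 11]
  [-2, 8, 11, 0]
D(3):
  [0, 28, 13, 24]
  [∞, 0, ∞, -4]
  [∞, 15, 0, 11]
  [-2, 8, 11, 0]
D(4):
  [0, 28, 13, 24]
  [-6, 0, 7, -4]
  [9, 15, 0, 11]
  [-2, 8, 11, 0]
Key observation: every diagonal entry stays at the unit through all rounds, so no improving cycle exists.
Answer: CONVERGES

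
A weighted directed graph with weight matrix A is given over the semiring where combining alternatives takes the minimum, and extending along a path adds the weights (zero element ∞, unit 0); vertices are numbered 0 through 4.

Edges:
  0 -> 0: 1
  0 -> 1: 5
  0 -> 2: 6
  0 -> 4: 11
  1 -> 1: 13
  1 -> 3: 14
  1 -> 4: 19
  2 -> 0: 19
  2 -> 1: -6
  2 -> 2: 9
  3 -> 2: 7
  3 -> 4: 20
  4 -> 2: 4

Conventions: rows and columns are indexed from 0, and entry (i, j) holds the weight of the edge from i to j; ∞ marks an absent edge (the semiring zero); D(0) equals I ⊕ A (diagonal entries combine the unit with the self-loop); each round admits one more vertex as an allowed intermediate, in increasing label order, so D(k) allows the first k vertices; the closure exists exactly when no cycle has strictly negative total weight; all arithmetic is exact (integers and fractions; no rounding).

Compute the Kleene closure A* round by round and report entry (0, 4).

D(0):
  [0, 5, 6, ∞, 11]
  [∞, 0, ∞, 14, 19]
  [19, -6, 0, ∞, ∞]
  [∞, ∞, 7, 0, 20]
  [∞, ∞, 4, ∞, 0]
D(1):
  [0, 5, 6, ∞, 11]
  [∞, 0, ∞, 14, 19]
  [19, -6, 0, ∞, 30]
  [∞, ∞, 7, 0, 20]
  [∞, ∞, 4, ∞, 0]
D(2):
  [0, 5, 6, 19, 11]
  [∞, 0, ∞, 14, 19]
  [19, -6, 0, 8, 13]
  [∞, ∞, 7, 0, 20]
  [∞, ∞, 4, ∞, 0]
D(3):
  [0, 0, 6, 14, 11]
  [∞, 0, ∞, 14, 19]
  [19, -6, 0, 8, 13]
  [26, 1, 7, 0, 20]
  [23, -2, 4, 12, 0]
D(4):
  [0, 0, 6, 14, 11]
  [40, 0, 21, 14, 19]
  [19, -6, 0, 8, 13]
  [26, 1, 7, 0, 20]
  [23, -2, 4, 12, 0]
D(5):
  [0, 0, 6, 14, 11]
  [40, 0, 21, 14, 19]
  [19, -6, 0, 8, 13]
  [26, 1, 7, 0, 20]
  [23, -2, 4, 12, 0]
Answer: A*[0][4] = 11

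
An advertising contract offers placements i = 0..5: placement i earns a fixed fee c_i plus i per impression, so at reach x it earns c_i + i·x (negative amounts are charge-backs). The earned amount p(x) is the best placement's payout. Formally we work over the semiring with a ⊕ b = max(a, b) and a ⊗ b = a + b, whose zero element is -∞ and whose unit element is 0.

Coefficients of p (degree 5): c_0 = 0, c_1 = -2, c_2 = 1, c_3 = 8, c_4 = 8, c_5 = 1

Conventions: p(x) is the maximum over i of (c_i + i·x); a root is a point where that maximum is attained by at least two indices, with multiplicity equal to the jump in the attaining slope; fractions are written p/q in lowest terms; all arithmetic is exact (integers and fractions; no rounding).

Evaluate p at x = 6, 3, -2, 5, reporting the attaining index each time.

p(6) = max(0+0·6=0, -2+1·6=4, 1+2·6=13, 8+3·6=26, 8+4·6=32, 1+5·6=31) = 32 (attained by i=4)
p(3) = max(0+0·3=0, -2+1·3=1, 1+2·3=7, 8+3·3=17, 8+4·3=20, 1+5·3=16) = 20 (attained by i=4)
p(-2) = max(0+0·(-2)=0, -2+1·(-2)=-4, 1+2·(-2)=-3, 8+3·(-2)=2, 8+4·(-2)=0, 1+5·(-2)=-9) = 2 (attained by i=3)
p(5) = max(0+0·5=0, -2+1·5=3, 1+2·5=11, 8+3·5=23, 8+4·5=28, 1+5·5=26) = 28 (attained by i=4)
Answer: p(6) = 32; p(3) = 20; p(-2) = 2; p(5) = 28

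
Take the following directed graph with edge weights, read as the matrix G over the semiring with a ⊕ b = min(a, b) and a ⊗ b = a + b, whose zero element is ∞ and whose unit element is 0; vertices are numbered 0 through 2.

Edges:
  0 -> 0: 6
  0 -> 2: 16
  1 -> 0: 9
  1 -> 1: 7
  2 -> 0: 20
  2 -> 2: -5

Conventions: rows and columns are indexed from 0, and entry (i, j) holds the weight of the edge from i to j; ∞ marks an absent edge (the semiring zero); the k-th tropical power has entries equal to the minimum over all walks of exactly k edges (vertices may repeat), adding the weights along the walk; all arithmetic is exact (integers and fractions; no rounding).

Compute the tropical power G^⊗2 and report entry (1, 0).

G^⊗2:
  [12, ∞, 11]
  [15, 14, 25]
  [15, ∞, -10]
Key observation: the optimum is the walk 1->0->0, with weight 9 + 6 = 15.
Optimal value attained by: walk 1->0->0.
Answer: (G^⊗2)[1][0] = 15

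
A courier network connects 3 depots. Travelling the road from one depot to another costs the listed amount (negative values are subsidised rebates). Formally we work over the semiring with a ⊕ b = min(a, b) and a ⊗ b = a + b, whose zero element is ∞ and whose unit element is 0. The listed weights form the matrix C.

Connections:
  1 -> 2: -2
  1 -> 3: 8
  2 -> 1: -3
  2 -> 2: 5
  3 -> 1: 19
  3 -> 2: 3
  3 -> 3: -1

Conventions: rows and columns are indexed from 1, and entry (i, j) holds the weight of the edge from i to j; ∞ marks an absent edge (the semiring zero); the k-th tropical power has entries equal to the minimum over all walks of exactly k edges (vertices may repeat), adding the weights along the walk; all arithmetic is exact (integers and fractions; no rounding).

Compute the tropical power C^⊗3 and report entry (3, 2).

C^⊗2:
  [-5, 3, 7]
  [2, -5, 5]
  [0, 2, -2]
C^⊗3:
  [0, -7, 3]
  [-8, 0, 4]
  [-1, -2, -3]
Key observation: the optimum is the walk 3->2->1->2, with weight 3 + (-3) + (-2) = -2.
Optimal value attained by: walk 3->2->1->2.
Answer: (C^⊗3)[3][2] = -2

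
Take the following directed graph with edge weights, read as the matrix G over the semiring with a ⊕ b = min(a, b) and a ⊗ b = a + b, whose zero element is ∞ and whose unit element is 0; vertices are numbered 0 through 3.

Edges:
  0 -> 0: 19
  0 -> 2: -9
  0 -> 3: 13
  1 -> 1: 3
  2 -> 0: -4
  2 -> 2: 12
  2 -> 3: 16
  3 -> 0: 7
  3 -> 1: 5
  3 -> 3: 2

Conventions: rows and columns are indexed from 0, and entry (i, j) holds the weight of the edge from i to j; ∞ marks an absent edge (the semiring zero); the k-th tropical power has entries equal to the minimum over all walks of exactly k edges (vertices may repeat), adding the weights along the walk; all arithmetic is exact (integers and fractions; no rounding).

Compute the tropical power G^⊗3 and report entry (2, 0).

G^⊗2:
  [-13, 18, 3, 7]
  [∞, 6, ∞, ∞]
  [8, 21, -13, 9]
  [9, 7, -2, 4]
G^⊗3:
  [-1, 12, -22, 0]
  [∞, 9, ∞, ∞]
  [-17, 14, -1, 3]
  [-6, 9, 0, 6]
Key observation: the optimum is the walk 2->0->2->0, with weight (-4) + (-9) + (-4) = -17.
Optimal value attained by: walk 2->0->2->0.
Answer: (G^⊗3)[2][0] = -17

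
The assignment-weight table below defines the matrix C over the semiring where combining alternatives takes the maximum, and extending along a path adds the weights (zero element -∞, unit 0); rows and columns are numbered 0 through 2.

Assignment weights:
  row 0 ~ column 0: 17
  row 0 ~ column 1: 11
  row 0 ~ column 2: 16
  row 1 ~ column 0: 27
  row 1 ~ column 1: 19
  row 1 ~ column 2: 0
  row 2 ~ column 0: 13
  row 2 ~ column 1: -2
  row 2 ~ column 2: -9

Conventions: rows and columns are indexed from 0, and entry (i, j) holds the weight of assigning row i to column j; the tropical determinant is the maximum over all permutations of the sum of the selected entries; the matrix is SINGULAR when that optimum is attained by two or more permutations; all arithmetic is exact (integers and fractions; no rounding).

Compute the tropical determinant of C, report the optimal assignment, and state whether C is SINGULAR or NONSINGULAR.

σ = (0, 1, 2): 17 + 19 + (-9) = 27
σ = (0, 2, 1): 17 + 0 + (-2) = 15
σ = (1, 0, 2): 11 + 27 + (-9) = 29
σ = (1, 2, 0): 11 + 0 + 13 = 24
σ = (2, 0, 1): 16 + 27 + (-2) = 41
σ = (2, 1, 0): 16 + 19 + 13 = 48
Optimal value attained by: σ = (2, 1, 0).
Answer: det⊕(C) = 48; verdict: NONSINGULAR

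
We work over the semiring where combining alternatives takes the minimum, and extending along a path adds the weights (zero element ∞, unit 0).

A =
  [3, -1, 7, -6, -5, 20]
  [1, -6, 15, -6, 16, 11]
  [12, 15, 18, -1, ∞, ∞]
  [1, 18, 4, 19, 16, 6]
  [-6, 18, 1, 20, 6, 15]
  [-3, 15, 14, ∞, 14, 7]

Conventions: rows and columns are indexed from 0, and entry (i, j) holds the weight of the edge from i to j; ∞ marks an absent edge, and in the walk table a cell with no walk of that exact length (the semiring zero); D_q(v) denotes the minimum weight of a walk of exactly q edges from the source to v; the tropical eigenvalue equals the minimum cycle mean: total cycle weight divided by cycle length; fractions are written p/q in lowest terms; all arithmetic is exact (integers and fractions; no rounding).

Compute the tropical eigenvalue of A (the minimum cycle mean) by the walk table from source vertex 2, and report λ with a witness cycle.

q=0: [∞, ∞, 0, ∞, ∞, ∞]
q=1: [12, 15, 18, -1, ∞, ∞]
q=2: [0, 9, 3, 6, 7, 5]
q=3: [1, -1, 7, -6, -5, 12]
q=4: [-11, -7, -4, -7, -4, 0]
q=5: [-10, -13, -4, -17, -16, -1]
q=6: [-22, -19, -15, -19, -15, -11]
Optimal cycle mean attained by: cycle 1->1, total (-6), length 1.
Answer: λ = -6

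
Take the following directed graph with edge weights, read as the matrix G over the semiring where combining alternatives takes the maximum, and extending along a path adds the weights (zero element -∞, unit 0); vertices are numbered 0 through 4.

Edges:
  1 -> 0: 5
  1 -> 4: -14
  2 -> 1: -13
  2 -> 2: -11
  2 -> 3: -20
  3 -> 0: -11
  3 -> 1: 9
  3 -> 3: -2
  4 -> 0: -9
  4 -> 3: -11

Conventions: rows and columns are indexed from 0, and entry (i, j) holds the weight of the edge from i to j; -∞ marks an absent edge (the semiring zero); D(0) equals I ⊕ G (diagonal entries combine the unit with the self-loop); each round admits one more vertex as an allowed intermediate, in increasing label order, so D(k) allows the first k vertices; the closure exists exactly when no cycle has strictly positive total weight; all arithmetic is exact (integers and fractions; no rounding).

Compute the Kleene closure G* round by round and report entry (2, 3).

D(0):
  [0, -∞, -∞, -∞, -∞]
  [5, 0, -∞, -∞, -14]
  [-∞, -13, 0, -20, -∞]
  [-11, 9, -∞, 0, -∞]
  [-9, -∞, -∞, -11, 0]
D(1):
  [0, -∞, -∞, -∞, -∞]
  [5, 0, -∞, -∞, -14]
  [-∞, -13, 0, -20, -∞]
  [-11, 9, -∞, 0, -∞]
  [-9, -∞, -∞, -11, 0]
D(2):
  [0, -∞, -∞, -∞, -∞]
  [5, 0, -∞, -∞, -14]
  [-8, -13, 0, -20, -27]
  [14, 9, -∞, 0, -5]
  [-9, -∞, -∞, -11, 0]
D(3):
  [0, -∞, -∞, -∞, -∞]
  [5, 0, -∞, -∞, -14]
  [-8, -13, 0, -20, -27]
  [14, 9, -∞, 0, -5]
  [-9, -∞, -∞, -11, 0]
D(4):
  [0, -∞, -∞, -∞, -∞]
  [5, 0, -∞, -∞, -14]
  [-6, -11, 0, -20, -25]
  [14, 9, -∞, 0, -5]
  [3, -2, -∞, -11, 0]
D(5):
  [0, -∞, -∞, -∞, -∞]
  [5, 0, -∞, -25, -14]
  [-6, -11, 0, -20, -25]
  [14, 9, -∞, 0, -5]
  [3, -2, -∞, -11, 0]
Answer: G*[2][3] = -20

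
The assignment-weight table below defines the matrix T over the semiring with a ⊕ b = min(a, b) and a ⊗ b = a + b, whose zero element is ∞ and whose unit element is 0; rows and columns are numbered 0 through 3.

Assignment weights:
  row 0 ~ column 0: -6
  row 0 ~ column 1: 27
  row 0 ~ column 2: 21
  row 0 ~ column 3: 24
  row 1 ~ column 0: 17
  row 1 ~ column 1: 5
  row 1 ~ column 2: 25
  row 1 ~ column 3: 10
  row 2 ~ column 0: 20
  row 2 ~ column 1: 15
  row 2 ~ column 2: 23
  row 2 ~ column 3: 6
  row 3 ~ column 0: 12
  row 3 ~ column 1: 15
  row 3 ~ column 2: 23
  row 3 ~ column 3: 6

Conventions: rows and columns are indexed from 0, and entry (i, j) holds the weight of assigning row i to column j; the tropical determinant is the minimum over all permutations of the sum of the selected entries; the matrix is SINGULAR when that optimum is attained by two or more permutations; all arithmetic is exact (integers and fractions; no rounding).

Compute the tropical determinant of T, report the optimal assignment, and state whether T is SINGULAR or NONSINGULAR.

σ = (0, 1, 2, 3): (-6) + 5 + 23 + 6 = 28
σ = (0, 1, 3, 2): (-6) + 5 + 6 + 23 = 28
σ = (0, 2, 1, 3): (-6) + 25 + 15 + 6 = 40
σ = (0, 2, 3, 1): (-6) + 25 + 6 + 15 = 40
σ = (0, 3, 1, 2): (-6) + 10 + 15 + 23 = 42
σ = (0, 3, 2, 1): (-6) + 10 + 23 + 15 = 42
σ = (1, 0, 2, 3): 27 + 17 + 23 + 6 = 73
σ = (1, 0, 3, 2): 27 + 17 + 6 + 23 = 73
σ = (1, 2, 0, 3): 27 + 25 + 20 + 6 = 78
σ = (1, 2, 3, 0): 27 + 25 + 6 + 12 = 70
σ = (1, 3, 0, 2): 27 + 10 + 20 + 23 = 80
σ = (1, 3, 2, 0): 27 + 10 + 23 + 12 = 72
σ = (2, 0, 1, 3): 21 + 17 + 15 + 6 = 59
σ = (2, 0, 3, 1): 21 + 17 + 6 + 15 = 59
σ = (2, 1, 0, 3): 21 + 5 + 20 + 6 = 52
σ = (2, 1, 3, 0): 21 + 5 + 6 + 12 = 44
σ = (2, 3, 0, 1): 21 + 10 + 20 + 15 = 66
σ = (2, 3, 1, 0): 21 + 10 + 15 + 12 = 58
σ = (3, 0, 1, 2): 24 + 17 + 15 + 23 = 79
σ = (3, 0, 2, 1): 24 + 17 + 23 + 15 = 79
σ = (3, 1, 0, 2): 24 + 5 + 20 + 23 = 72
σ = (3, 1, 2, 0): 24 + 5 + 23 + 12 = 64
σ = (3, 2, 0, 1): 24 + 25 + 20 + 15 = 84
σ = (3, 2, 1, 0): 24 + 25 + 15 + 12 = 76
Optimal value attained by: σ = (0, 1, 2, 3).
Answer: det⊕(T) = 28; verdict: SINGULAR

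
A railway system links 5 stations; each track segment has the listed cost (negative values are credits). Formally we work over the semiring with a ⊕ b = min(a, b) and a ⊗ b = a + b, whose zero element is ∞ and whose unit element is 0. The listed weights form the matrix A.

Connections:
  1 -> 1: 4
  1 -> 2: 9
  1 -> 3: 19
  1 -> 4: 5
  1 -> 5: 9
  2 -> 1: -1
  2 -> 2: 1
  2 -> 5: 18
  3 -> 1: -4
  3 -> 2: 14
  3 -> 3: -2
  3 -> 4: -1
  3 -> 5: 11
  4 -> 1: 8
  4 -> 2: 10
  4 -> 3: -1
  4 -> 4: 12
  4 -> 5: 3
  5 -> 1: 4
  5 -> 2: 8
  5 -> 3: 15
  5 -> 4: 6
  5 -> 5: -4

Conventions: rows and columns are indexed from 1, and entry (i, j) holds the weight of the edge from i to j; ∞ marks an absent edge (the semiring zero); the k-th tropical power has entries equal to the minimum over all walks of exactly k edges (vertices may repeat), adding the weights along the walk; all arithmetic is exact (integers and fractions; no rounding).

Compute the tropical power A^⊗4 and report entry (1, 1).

A^⊗2:
  [8, 10, 4, 9, 5]
  [0, 2, 18, 4, 8]
  [-6, 5, -4, -3, 2]
  [-5, 11, -3, -2, -1]
  [0, 4, 5, 2, -8]
A^⊗3:
  [0, 11, 2, 3, 1]
  [1, 3, 3, 5, 4]
  [-8, 3, -6, -5, -2]
  [-7, 4, -5, -4, -5]
  [-4, 0, 1, -2, -12]
A^⊗4:
  [-2, 9, 0, 1, -3]
  [-1, 4, 1, 2, 0]
  [-10, 1, -8, -7, -6]
  [-9, 2, -7, -6, -9]
  [-8, -4, -3, -6, -16]
Key observation: the optimum is the walk 1->4->3->3->1, with weight 5 + (-1) + (-2) + (-4) = -2.
Optimal value attained by: walk 1->4->3->3->1.
Answer: (A^⊗4)[1][1] = -2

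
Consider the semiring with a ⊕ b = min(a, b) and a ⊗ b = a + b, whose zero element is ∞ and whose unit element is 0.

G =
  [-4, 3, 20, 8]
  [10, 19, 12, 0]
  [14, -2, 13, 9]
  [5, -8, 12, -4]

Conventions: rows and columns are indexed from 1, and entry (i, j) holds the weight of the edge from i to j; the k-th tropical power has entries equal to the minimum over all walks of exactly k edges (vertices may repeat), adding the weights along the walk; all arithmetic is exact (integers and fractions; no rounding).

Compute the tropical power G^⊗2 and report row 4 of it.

G^⊗2:
  [-8, -1, 15, 3]
  [5, -8, 12, -4]
  [8, 1, 10, -2]
  [1, -12, 4, -8]
Answer: row 4 of G^⊗2 = [1, -12, 4, -8]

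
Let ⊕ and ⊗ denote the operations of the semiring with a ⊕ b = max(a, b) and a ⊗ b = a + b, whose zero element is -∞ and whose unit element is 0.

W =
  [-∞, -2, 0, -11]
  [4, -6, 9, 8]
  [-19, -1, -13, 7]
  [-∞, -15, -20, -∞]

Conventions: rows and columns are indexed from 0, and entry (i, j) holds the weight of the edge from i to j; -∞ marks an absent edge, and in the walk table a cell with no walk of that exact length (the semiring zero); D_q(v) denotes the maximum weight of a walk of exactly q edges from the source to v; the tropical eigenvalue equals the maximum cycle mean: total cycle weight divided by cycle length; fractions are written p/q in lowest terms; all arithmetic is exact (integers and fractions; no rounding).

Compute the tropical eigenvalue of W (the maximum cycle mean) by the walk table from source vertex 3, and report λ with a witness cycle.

q=0: [-∞, -∞, -∞, 0]
q=1: [-∞, -15, -20, -∞]
q=2: [-11, -21, -6, -7]
q=3: [-17, -7, -11, 1]
q=4: [-3, -12, 2, 1]
Optimal cycle mean attained by: cycle 1->2->1, total 9 + (-1), length 2.
Answer: λ = 4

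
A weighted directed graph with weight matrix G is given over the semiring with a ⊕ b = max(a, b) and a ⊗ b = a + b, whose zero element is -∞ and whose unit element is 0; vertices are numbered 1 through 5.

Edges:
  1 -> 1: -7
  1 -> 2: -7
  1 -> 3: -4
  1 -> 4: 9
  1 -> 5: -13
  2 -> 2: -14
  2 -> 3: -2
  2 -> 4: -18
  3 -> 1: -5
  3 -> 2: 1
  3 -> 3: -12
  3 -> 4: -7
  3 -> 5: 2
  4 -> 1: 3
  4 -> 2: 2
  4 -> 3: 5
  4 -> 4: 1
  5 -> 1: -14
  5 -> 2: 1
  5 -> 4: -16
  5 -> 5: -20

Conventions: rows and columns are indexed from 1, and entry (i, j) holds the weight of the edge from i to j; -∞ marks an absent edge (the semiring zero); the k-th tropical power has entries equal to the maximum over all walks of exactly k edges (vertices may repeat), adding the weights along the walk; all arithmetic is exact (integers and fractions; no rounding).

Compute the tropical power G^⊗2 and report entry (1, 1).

G^⊗2:
  [12, 11, 14, 10, -2]
  [-7, -1, -13, -9, 0]
  [-4, 3, -1, 4, -10]
  [4, 6, 6, 12, 7]
  [-13, -13, -1, -5, -27]
Key observation: the optimum is the walk 1->4->1, with weight 9 + 3 = 12.
Optimal value attained by: walk 1->4->1.
Answer: (G^⊗2)[1][1] = 12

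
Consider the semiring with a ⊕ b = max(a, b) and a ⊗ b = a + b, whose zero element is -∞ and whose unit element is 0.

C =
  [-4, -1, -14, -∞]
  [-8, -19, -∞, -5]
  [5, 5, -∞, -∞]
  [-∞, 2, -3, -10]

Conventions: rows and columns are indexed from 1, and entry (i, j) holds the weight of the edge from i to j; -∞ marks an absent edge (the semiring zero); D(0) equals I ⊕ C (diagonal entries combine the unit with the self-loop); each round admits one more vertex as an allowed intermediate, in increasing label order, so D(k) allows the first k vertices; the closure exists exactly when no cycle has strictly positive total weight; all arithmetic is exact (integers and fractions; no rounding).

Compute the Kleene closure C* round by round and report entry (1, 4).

D(0):
  [0, -1, -14, -∞]
  [-8, 0, -∞, -5]
  [5, 5, 0, -∞]
  [-∞, 2, -3, 0]
D(1):
  [0, -1, -14, -∞]
  [-8, 0, -22, -5]
  [5, 5, 0, -∞]
  [-∞, 2, -3, 0]
D(2):
  [0, -1, -14, -6]
  [-8, 0, -22, -5]
  [5, 5, 0, 0]
  [-6, 2, -3, 0]
D(3):
  [0, -1, -14, -6]
  [-8, 0, -22, -5]
  [5, 5, 0, 0]
  [2, 2, -3, 0]
D(4):
  [0, -1, -9, -6]
  [-3, 0, -8, -5]
  [5, 5, 0, 0]
  [2, 2, -3, 0]
Answer: C*[1][4] = -6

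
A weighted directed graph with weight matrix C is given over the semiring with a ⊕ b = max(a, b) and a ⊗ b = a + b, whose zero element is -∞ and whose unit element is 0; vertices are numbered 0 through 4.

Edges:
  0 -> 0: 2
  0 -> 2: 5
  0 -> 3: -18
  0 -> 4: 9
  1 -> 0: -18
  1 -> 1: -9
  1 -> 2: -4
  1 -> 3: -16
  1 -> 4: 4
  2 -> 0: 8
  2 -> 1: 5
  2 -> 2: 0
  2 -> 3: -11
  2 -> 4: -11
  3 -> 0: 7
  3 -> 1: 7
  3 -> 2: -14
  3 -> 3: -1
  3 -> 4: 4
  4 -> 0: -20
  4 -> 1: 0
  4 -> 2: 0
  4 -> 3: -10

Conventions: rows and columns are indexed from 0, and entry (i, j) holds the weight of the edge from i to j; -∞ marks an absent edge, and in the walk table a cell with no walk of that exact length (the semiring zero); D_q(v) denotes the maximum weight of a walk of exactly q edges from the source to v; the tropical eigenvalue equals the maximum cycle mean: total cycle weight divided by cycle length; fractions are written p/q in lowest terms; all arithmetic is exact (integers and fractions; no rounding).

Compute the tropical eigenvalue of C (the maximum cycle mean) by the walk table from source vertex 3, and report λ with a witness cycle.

q=0: [-∞, -∞, -∞, 0, -∞]
q=1: [7, 7, -14, -1, 4]
q=2: [9, 6, 12, -2, 16]
q=3: [20, 17, 16, 6, 18]
q=4: [24, 21, 25, 8, 29]
q=5: [33, 30, 29, 19, 33]
Optimal cycle mean attained by: cycle 0->2->0, total 5 + 8, length 2.
Answer: λ = 13/2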